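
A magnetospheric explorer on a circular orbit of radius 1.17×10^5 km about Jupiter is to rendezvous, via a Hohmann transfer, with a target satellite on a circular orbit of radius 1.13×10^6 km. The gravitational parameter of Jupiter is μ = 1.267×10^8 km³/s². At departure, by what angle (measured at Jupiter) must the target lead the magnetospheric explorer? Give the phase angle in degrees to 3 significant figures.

φ = 106°

Semi-major axis of the transfer orbit: a_t = (1.170×10^5 + 1.130×10^6)/2 = 6.235×10^5 km.
The half-period of the transfer ellipse is t = π√(a_t³/μ) = 1.374093×10^5 s.
The target's mean motion on its circular orbit is ω₂ = √(μ/r₂³) = 9.370670×10^-6 rad/s.
Angle swept by the target during transfer: ω₂·t = 1.28762 rad = 73.78°.
Arrival is 180° from departure on the ellipse, so φ = 180° − 73.78° = 106°.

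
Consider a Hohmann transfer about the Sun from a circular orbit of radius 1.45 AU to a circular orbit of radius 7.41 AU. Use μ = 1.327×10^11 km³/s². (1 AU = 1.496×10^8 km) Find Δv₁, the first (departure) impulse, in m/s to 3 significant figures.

In km: r₁ = 1.45 × 1.496×10^8 = 2.1692×10^8 km; r₂ = 7.41 × 1.496×10^8 = 1.108536×10^9 km.
Transfer-ellipse semi-major axis a_t = (r₁ + r₂)/2 = (2.1692×10^8 + 1.108536×10^9)/2 = 6.62728×10^8 km.
On the circular orbit at r = 2.1692×10^8 km, v_c = √(μ/r) = 24.7335 km/s.
Transfer-orbit speed at the same r (vis-viva, a = a_t): v_t = √[μ(2/r − 1/a_t)] = 31.9884 km/s.
Δv₁ = |v_t − v_c| = |31.9884 − 24.7335| = 7.255 km/s.

Δv₁ = 7250 m/s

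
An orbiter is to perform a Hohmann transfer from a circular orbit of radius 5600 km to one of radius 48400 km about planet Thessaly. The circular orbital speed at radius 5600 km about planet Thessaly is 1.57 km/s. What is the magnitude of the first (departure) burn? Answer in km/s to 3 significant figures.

From the circular-orbit relation v² = μ/r at r = 5600 km: μ = v²r = (1.57)² × 5600 = 13803.4 km³/s².
Transfer-ellipse semi-major axis a_t = (r₁ + r₂)/2 = (5600 + 48400)/2 = 27000 km.
On the circular orbit at r = 5600 km, v_c = √(μ/r) = 1.570 km/s.
Vis-viva on the transfer ellipse at r = 5600 km gives v_t = √[μ(2/r − 1/a_t)] = 2.102 km/s.
Δv₁ = |v_t − v_c| = |2.102 − 1.570| = 0.5320 km/s.

Δv₁ = 0.532 km/s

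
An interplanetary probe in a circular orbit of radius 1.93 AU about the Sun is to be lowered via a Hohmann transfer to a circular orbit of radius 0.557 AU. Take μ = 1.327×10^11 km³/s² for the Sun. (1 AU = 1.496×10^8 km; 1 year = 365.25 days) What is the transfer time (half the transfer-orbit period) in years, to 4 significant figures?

In km: r₁ = 1.93 × 1.496×10^8 = 2.88728×10^8 km; r₂ = 0.557 × 1.496×10^8 = 8.33272×10^7 km.
The Hohmann ellipse has a_t = (r₁ + r₂)/2 = 1.860276×10^8 km.
Half the transfer-orbit period gives t = π√(a_t³/μ) = 2.1882×10^7 s.
Converting: 2.1882×10^7 s ÷ 3.15576×10^7 s/year (365.25 × 86400) = 0.6934 years.

t = 0.6934 years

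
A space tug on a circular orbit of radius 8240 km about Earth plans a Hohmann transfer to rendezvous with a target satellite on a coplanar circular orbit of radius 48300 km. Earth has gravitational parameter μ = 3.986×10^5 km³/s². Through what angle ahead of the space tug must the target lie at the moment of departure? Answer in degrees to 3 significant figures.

Transfer-ellipse semi-major axis a_t = (r₁ + r₂)/2 = (8240 + 48300)/2 = 28270 km.
The half-period of the transfer ellipse is t = π√(a_t³/μ) = 23652 s.
The target's mean motion on its circular orbit is ω₂ = √(μ/r₂³) = 5.9477×10^-5 rad/s.
Angle swept by the target during transfer: ω₂·t = 1.4068 rad = 80.60°.
Arrival is 180° from departure on the ellipse, so φ = 180° − 80.60° = 99.4°.

φ = 99.4°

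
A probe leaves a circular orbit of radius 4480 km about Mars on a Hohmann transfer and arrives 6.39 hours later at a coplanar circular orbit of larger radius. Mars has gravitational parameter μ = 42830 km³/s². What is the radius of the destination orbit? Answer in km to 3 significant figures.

r₂ = 21900 km

Transfer time t = 6.39 hours = 23004 s, and t = π√(a_t³/μ).
So a_t = (μ t²/π²)^(1/3) = (42830 × (23004)² / π²)^(1/3) = 13193 km.
Since a_t = (r₁ + r₂)/2, r₂ = 2a_t − r₁ = 2×13193 − 4480 = 21906 km.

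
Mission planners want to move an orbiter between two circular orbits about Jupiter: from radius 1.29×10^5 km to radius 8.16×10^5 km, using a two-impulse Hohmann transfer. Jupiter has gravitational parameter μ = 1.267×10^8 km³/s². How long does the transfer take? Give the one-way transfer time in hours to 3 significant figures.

Semi-major axis of the transfer orbit: a_t = (1.290×10^5 + 8.160×10^5)/2 = 4.725×10^5 km.
Transfer time t = π√(a_t³/μ) = π√((4.725×10^5)³ / 1.267×10^8) = 90650 s.
Converting: 90650 s ÷ 3600 s/hour = 25.2 hours.

t = 25.2 hours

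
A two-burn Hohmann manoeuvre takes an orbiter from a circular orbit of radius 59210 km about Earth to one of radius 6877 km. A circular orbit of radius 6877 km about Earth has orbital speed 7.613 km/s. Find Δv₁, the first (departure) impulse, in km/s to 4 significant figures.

Δv₁ = 1.411 km/s

From the circular-orbit relation v² = μ/r at r = 6877 km: μ = v²r = (7.613)² × 6877 = 3.98576×10^5 km³/s².
The Hohmann ellipse has a_t = (r₁ + r₂)/2 = 33043.5 km.
On the circular orbit at r = 59210 km, v_c = √(μ/r) = 2.595 km/s.
Vis-viva on the transfer ellipse at r = 59210 km gives v_t = √[μ(2/r − 1/a_t)] = 1.184 km/s.
Δv₁ = |v_t − v_c| = |1.184 − 2.595| = 1.411 km/s.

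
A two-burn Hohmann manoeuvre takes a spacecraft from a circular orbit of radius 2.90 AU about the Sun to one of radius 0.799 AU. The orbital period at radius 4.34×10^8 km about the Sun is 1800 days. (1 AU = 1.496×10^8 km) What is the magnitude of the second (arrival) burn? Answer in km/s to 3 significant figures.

Δv₂ = 8.43 km/s

From Kepler's third law T² = 4π²r³/μ at r = 4.34×10^8 km, T = 1800 days = 1800 × 86400 s = 1.5552×10^8 s: μ = 4π²r³/T² = 1.33431×10^11 km³/s².
In km: r₁ = 2.90 × 1.496×10^8 = 4.3384×10^8 km; r₂ = 0.799 × 1.496×10^8 = 1.195304×10^8 km.
Transfer-ellipse semi-major axis a_t = (r₁ + r₂)/2 = (4.3384×10^8 + 1.195304×10^8)/2 = 2.766852×10^8 km.
On the circular orbit at r = 1.195304×10^8 km, v_c = √(μ/r) = 33.411 km/s.
Transfer-orbit speed at the same r (vis-viva, a = a_t): v_t = √[μ(2/r − 1/a_t)] = 41.837 km/s.
Δv₂ = |v_t − v_c| = |41.837 − 33.411| = 8.426 km/s.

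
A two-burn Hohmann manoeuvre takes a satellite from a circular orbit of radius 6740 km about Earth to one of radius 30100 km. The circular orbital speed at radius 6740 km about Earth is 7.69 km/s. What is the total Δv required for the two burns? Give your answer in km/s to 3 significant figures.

Δv = 3.58 km/s

From the circular-orbit relation v² = μ/r at r = 6740 km: μ = v²r = (7.69)² × 6740 = 3.98577×10^5 km³/s².
The Hohmann ellipse has a_t = (r₁ + r₂)/2 = 18420 km.
Circular speed at r₁: v₁ = √(μ/r₁) = √(3.98577×10^5/6740) = 7.690 km/s.
Transfer-orbit speed at r₁ (v² = μ(2/r − 1/a)): v_p = √[μ(2/r₁ − 1/a_t)] = 9.830 km/s.
First burn Δv₁ = |v_p − v₁| = 2.140 km/s.
At r₂, v₂ = √(μ/r₂) = 3.639 km/s.
Transfer-orbit speed at r₂: v_a = √[μ(2/r₂ − 1/a_t)] = 2.201 km/s.
Second burn Δv₂ = |v₂ − v_a| = 1.438 km/s.
Total Δv = Δv₁ + Δv₂ = 3.578 km/s.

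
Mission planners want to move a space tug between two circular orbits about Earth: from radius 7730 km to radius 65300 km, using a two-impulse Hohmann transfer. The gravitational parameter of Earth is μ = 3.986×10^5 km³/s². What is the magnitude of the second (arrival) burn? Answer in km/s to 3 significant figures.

Δv₂ = 1.33 km/s

Semi-major axis of the transfer orbit: a_t = (7730 + 65300)/2 = 36515 km.
On the circular orbit at r = 65300 km, v_c = √(μ/r) = 2.471 km/s.
Vis-viva on the transfer ellipse at r = 65300 km gives v_t = √[μ(2/r − 1/a_t)] = 1.137 km/s.
Δv₂ = |v_t − v_c| = |1.137 − 2.471| = 1.334 km/s.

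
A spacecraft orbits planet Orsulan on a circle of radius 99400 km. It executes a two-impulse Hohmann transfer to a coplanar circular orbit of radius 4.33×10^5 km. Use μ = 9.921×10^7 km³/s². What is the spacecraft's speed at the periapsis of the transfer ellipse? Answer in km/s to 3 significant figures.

v = 40.3 km/s

Transfer-ellipse semi-major axis a_t = (r₁ + r₂)/2 = (99400 + 4.330×10^5)/2 = 2.662×10^5 km.
At periapsis, r = 99400 km.
From the vis-viva equation, v = √[μ(2/r − 1/a_t)] = 40.29 km/s.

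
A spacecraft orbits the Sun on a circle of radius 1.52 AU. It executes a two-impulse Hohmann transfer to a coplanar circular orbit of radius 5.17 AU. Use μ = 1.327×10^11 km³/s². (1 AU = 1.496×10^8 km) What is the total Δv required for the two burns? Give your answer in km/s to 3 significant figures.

In km: r₁ = 1.52 × 1.496×10^8 = 2.27392×10^8 km; r₂ = 5.17 × 1.496×10^8 = 7.73432×10^8 km.
Semi-major axis of the transfer orbit: a_t = (2.27392×10^8 + 7.73432×10^8)/2 = 5.00412×10^8 km.
Circular speed at r₁: v₁ = √(μ/r₁) = √(1.327×10^11/2.27392×10^8) = 24.1573 km/s.
Transfer-orbit speed at r₁ (v² = μ(2/r − 1/a)): v_p = √[μ(2/r₁ − 1/a_t)] = 30.0327 km/s.
First burn Δv₁ = |v_p − v₁| = 5.875 km/s.
Circular speed at r₂: v₂ = √(μ/r₂) = 13.099 km/s.
Transfer-orbit speed at r₂: v_a = √[μ(2/r₂ − 1/a_t)] = 8.8297 km/s.
Second burn Δv₂ = |v₂ − v_a| = 4.269 km/s.
Total Δv = Δv₁ + Δv₂ = 10.14 km/s.

Δv = 10.1 km/s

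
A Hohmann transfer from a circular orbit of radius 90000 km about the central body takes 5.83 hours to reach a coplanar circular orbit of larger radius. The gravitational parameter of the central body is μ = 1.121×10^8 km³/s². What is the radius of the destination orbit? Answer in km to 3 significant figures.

Transfer time t = 5.83 hours = 20988 s, and t = π√(a_t³/μ).
So a_t = (μ t²/π²)^(1/3) = (1.121×10^8 × (20988)² / π²)^(1/3) = 1.7103×10^5 km.
Since a_t = (r₁ + r₂)/2, r₂ = 2a_t − r₁ = 2×1.7103×10^5 − 90000 = 2.5206×10^5 km.

r₂ = 2.52×10^5 km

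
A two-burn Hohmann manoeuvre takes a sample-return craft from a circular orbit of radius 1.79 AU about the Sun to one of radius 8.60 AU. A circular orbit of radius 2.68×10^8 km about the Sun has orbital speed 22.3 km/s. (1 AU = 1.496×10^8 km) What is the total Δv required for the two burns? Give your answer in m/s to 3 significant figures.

Δv = 10600 m/s

From the circular-orbit relation v² = μ/r at r = 2.68×10^8 km: μ = v²r = (22.3)² × 2.68×10^8 = 1.33274×10^11 km³/s².
In km: r₁ = 1.79 × 1.496×10^8 = 2.67784×10^8 km; r₂ = 8.60 × 1.496×10^8 = 1.28656×10^9 km.
Transfer-ellipse semi-major axis a_t = (r₁ + r₂)/2 = (2.67784×10^8 + 1.28656×10^9)/2 = 7.77172×10^8 km.
Circular speed at r₁: v₁ = √(μ/r₁) = √(1.33274×10^11/2.67784×10^8) = 22.309 km/s.
On the transfer ellipse at r₁, vis-viva equation gives v_p = √[μ(2/r₁ − 1/a_t)] = 28.704 km/s.
First burn Δv₁ = |v_p − v₁| = 6.395 km/s.
Circular speed at r₂: v₂ = √(μ/r₂) = 10.178 km/s.
Transfer-orbit speed at r₂: v_a = √[μ(2/r₂ − 1/a_t)] = 5.9744 km/s.
Second burn Δv₂ = |v₂ − v_a| = 4.204 km/s.
Δv = Δv₁ + Δv₂ = 6.395 + 4.204 = 10.60 km/s.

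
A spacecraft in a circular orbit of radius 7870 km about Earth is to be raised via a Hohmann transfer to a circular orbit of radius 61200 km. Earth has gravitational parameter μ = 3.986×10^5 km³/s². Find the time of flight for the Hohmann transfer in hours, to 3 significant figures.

Semi-major axis of the transfer orbit: a_t = (7870 + 61200)/2 = 34535 km.
Transfer time t = π√(a_t³/μ) = π√((34535)³ / 3.986×10^5) = 31940 s.
Converting: 31940 s ÷ 3600 s/hour = 8.87 hours.

t = 8.87 hours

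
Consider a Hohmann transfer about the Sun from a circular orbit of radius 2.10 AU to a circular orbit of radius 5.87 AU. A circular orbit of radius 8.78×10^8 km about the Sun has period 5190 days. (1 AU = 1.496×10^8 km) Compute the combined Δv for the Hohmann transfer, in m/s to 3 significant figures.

From Kepler's third law T² = 4π²r³/μ at r = 8.78×10^8 km, T = 5190 days = 5190 × 86400 s = 4.48416×10^8 s: μ = 4π²r³/T² = 1.32887×10^11 km³/s².
In km: r₁ = 2.10 × 1.496×10^8 = 3.1416×10^8 km; r₂ = 5.87 × 1.496×10^8 = 8.78152×10^8 km.
The Hohmann ellipse has a_t = (r₁ + r₂)/2 = 5.96156×10^8 km.
At r₁ the circular-orbit speed is v₁ = √(μ/r₁) = 20.5667 km/s.
Transfer-orbit speed at r₁ (v² = μ(2/r − 1/a)): v_p = √[μ(2/r₁ − 1/a_t)] = 24.9615 km/s.
First burn Δv₁ = |v_p − v₁| = 4.395 km/s.
At r₂, v₂ = √(μ/r₂) = 12.301 km/s.
Transfer-orbit speed at r₂: v_a = √[μ(2/r₂ − 1/a_t)] = 8.9300 km/s.
Second burn Δv₂ = |v₂ − v_a| = 3.371 km/s.
Total Δv = Δv₁ + Δv₂ = 7.766 km/s.

Δv = 7770 m/s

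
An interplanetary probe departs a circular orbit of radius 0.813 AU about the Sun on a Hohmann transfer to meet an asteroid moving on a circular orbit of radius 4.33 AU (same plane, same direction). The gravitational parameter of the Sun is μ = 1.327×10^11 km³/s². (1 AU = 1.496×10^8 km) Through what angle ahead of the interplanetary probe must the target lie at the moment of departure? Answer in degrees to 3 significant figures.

In km: r₁ = 0.813 × 1.496×10^8 = 1.216248×10^8 km; r₂ = 4.33 × 1.496×10^8 = 6.47768×10^8 km.
The Hohmann ellipse has a_t = (r₁ + r₂)/2 = 3.846964×10^8 km.
The half-period of the transfer ellipse is t = π√(a_t³/μ) = 6.5072×10^7 s.
The target's mean motion on its circular orbit is ω₂ = √(μ/r₂³) = 2.2096×10^-8 rad/s.
Angle swept by the target during transfer: ω₂·t = 1.4378 rad = 82.38°.
The interplanetary probe traverses 180° on the transfer ellipse, so the target must lead by 180° − 82.38° = 97.6°.

φ = 97.6°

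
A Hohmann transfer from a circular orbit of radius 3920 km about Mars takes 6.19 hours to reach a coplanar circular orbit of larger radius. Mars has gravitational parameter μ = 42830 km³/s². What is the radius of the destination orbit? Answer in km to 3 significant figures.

r₂ = 21900 km

Transfer time t = 6.19 hours = 22284 s, and t = π√(a_t³/μ).
So a_t = (μ t²/π²)^(1/3) = (42830 × (22284)² / π²)^(1/3) = 12917 km.
Since a_t = (r₁ + r₂)/2, r₂ = 2a_t − r₁ = 2×12917 − 3920 = 21914 km.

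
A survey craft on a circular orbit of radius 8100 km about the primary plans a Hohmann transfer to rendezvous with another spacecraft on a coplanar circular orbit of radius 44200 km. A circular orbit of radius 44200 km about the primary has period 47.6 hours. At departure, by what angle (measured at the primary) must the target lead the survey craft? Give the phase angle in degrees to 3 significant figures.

From Kepler's third law T² = 4π²r³/μ at r = 44200 km, T = 47.6 hours = 47.6 × 3600 s = 1.7136×10^5 s: μ = 4π²r³/T² = 1.16093×10^5 km³/s².
Transfer-ellipse semi-major axis a_t = (r₁ + r₂)/2 = (8100 + 44200)/2 = 26150 km.
The half-period of the transfer ellipse is t = π√(a_t³/μ) = 38990 s.
The target's mean motion on its circular orbit is ω₂ = √(μ/r₂³) = 3.6667×10^-5 rad/s.
Angle swept by the target during transfer: ω₂·t = 1.4296 rad = 81.91°.
The survey craft traverses 180° on the transfer ellipse, so the target must lead by 180° − 81.91° = 98.1°.

φ = 98.1°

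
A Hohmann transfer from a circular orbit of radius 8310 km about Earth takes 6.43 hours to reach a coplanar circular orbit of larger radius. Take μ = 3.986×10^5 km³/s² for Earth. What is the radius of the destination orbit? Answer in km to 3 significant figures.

Transfer time t = 6.43 hours = 23148 s, and t = π√(a_t³/μ).
So a_t = (μ t²/π²)^(1/3) = (3.986×10^5 × (23148)² / π²)^(1/3) = 27867 km.
Since a_t = (r₁ + r₂)/2, r₂ = 2a_t − r₁ = 2×27867 − 8310 = 47424 km.

r₂ = 47400 km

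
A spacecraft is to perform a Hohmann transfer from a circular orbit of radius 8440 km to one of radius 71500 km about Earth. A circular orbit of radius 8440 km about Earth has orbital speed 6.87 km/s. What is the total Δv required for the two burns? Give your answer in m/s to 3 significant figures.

Δv = 3590 m/s

From the circular-orbit relation v² = μ/r at r = 8440 km: μ = v²r = (6.87)² × 8440 = 3.98342×10^5 km³/s².
Semi-major axis of the transfer orbit: a_t = (8440 + 71500)/2 = 39970 km.
At r₁ the circular-orbit speed is v₁ = √(μ/r₁) = 6.870 km/s.
Transfer-orbit speed at r₁ (v² = μ(2/r − 1/a)): v_p = √[μ(2/r₁ − 1/a_t)] = 9.188 km/s.
First burn Δv₁ = |v_p − v₁| = 2.318 km/s.
At r₂, v₂ = √(μ/r₂) = 2.3603 km/s.
Transfer-orbit speed at r₂: v_a = √[μ(2/r₂ − 1/a_t)] = 1.0846 km/s.
Second burn Δv₂ = |v₂ − v_a| = 1.276 km/s.
Total Δv = Δv₁ + Δv₂ = 3.594 km/s.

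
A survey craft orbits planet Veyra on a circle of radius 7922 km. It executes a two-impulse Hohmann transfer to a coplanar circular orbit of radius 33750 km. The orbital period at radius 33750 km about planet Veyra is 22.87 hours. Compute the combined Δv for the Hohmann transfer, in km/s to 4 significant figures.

From Kepler's third law T² = 4π²r³/μ at r = 33750 km, T = 22.87 hours = 22.87 × 3600 s = 82332 s: μ = 4π²r³/T² = 2.23895×10^5 km³/s².
Transfer-ellipse semi-major axis a_t = (r₁ + r₂)/2 = (7922 + 33750)/2 = 20836 km.
At r₁ the circular-orbit speed is v₁ = √(μ/r₁) = 5.3162 km/s.
Transfer-orbit speed at r₁ (vis-viva equation): v_p = √[μ(2/r₁ − 1/a_t)] = 6.7660 km/s.
First burn Δv₁ = |v_p − v₁| = 1.4498 km/s.
Circular speed at r₂: v₂ = √(μ/r₂) = 2.57564 km/s.
Transfer-orbit speed at r₂: v_a = √[μ(2/r₂ − 1/a_t)] = 1.58816 km/s.
Second burn Δv₂ = |v₂ − v_a| = 0.98748 km/s.
Total Δv = Δv₁ + Δv₂ = 2.437 km/s.

Δv = 2.437 km/s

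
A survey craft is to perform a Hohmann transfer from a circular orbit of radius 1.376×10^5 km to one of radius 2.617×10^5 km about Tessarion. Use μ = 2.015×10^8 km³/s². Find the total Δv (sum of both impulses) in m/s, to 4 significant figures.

Δv = 10260 m/s

The Hohmann ellipse has a_t = (r₁ + r₂)/2 = 1.9965×10^5 km.
Circular speed at r₁: v₁ = √(μ/r₁) = √(2.015×10^8/1.376×10^5) = 38.267 km/s.
On the transfer ellipse at r₁, vis-viva equation gives v_p = √[μ(2/r₁ − 1/a_t)] = 43.812 km/s.
First burn Δv₁ = |v_p − v₁| = 5.545 km/s.
Circular speed at r₂: v₂ = √(μ/r₂) = 27.748 km/s.
Transfer-orbit speed at r₂: v_a = √[μ(2/r₂ − 1/a_t)] = 23.036 km/s.
Second burn Δv₂ = |v₂ − v_a| = 4.712 km/s.
Δv = Δv₁ + Δv₂ = 5.545 + 4.712 = 10.26 km/s.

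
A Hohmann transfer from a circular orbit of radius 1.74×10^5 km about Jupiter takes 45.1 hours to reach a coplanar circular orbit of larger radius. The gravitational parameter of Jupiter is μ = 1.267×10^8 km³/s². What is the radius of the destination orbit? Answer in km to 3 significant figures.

r₂ = 1.22×10^6 km

Transfer time t = 45.1 hours = 1.6236×10^5 s, and t = π√(a_t³/μ).
So a_t = (μ t²/π²)^(1/3) = (1.267×10^8 × (1.6236×10^5)² / π²)^(1/3) = 6.9686×10^5 km.
Since a_t = (r₁ + r₂)/2, r₂ = 2a_t − r₁ = 2×6.9686×10^5 − 1.740×10^5 = 1.21972×10^6 km.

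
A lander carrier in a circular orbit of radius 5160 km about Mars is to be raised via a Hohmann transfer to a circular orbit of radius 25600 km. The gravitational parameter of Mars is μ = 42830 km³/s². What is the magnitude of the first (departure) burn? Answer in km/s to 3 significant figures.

Δv₁ = 0.836 km/s

Semi-major axis of the transfer orbit: a_t = (5160 + 25600)/2 = 15380 km.
Circular speed at r = 5160 km: v_c = √(μ/r) = 2.881039 km/s.
Vis-viva on the transfer ellipse at r = 5160 km gives v_t = √[μ(2/r − 1/a_t)] = 3.716987 km/s.
Δv₁ = |v_t − v_c| = |3.716987 − 2.881039| = 0.8359 km/s.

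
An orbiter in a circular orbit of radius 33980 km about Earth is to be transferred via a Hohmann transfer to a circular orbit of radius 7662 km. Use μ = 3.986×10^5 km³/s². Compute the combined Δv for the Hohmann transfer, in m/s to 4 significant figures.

Semi-major axis of the transfer orbit: a_t = (33980 + 7662)/2 = 20821 km.
Circular speed at r₁: v₁ = √(μ/r₁) = √(3.986×10^5/33980) = 3.425 km/s.
Transfer-orbit speed at r₁ (vis-viva equation): v_a = √[μ(2/r₁ − 1/a_t)] = 2.078 km/s.
First burn Δv₁ = |v_a − v₁| = 1.347 km/s.
Circular speed at r₂: v₂ = √(μ/r₂) = 7.21270 km/s.
Transfer-orbit speed at r₂: v_p = √[μ(2/r₂ − 1/a_t)] = 9.21422 km/s.
Second burn Δv₂ = |v₂ − v_p| = 2.002 km/s.
Total Δv = Δv₁ + Δv₂ = 3.349 km/s.

Δv = 3349 m/s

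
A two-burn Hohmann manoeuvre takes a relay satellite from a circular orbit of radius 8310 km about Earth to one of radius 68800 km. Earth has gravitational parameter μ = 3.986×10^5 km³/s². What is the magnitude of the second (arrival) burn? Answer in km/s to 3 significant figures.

Δv₂ = 1.29 km/s

Transfer-ellipse semi-major axis a_t = (r₁ + r₂)/2 = (8310 + 68800)/2 = 38555 km.
Circular speed at r = 68800 km: v_c = √(μ/r) = 2.407 km/s.
Transfer-orbit speed at the same r (vis-viva, a = a_t): v_t = √[μ(2/r − 1/a_t)] = 1.117 km/s.
Δv₂ = |v_t − v_c| = |1.117 − 2.407| = 1.290 km/s.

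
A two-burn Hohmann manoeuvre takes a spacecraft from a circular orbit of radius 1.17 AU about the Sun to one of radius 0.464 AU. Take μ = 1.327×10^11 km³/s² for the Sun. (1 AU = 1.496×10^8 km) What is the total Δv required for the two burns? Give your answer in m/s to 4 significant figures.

In km: r₁ = 1.17 × 1.496×10^8 = 1.75032×10^8 km; r₂ = 0.464 × 1.496×10^8 = 6.94144×10^7 km.
Semi-major axis of the transfer orbit: a_t = (1.75032×10^8 + 6.94144×10^7)/2 = 1.222232×10^8 km.
Circular speed at r₁: v₁ = √(μ/r₁) = √(1.327×10^11/1.75032×10^8) = 27.534 km/s.
On the transfer ellipse at r₁, vis-viva gives v_a = √[μ(2/r₁ − 1/a_t)] = 20.750 km/s.
First burn Δv₁ = |v_a − v₁| = 6.784 km/s.
Circular speed at r₂: v₂ = √(μ/r₂) = 43.72 km/s.
Transfer-orbit speed at r₂: v_p = √[μ(2/r₂ − 1/a_t)] = 52.32 km/s.
Second burn Δv₂ = |v₂ − v_p| = 8.600 km/s.
Total Δv = Δv₁ + Δv₂ = 15.38 km/s.

Δv = 15380 m/s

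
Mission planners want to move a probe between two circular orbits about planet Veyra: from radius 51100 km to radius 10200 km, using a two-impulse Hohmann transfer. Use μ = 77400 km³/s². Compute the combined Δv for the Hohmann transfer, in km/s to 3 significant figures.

Semi-major axis of the transfer orbit: a_t = (51100 + 10200)/2 = 30650 km.
At r₁ the circular-orbit speed is v₁ = √(μ/r₁) = 1.2307 km/s.
Transfer-orbit speed at r₁ (vis-viva equation): v_a = √[μ(2/r₁ − 1/a_t)] = 0.70998 km/s.
First burn Δv₁ = |v_a − v₁| = 0.5207 km/s.
Circular speed at r₂: v₂ = √(μ/r₂) = 2.7547 km/s.
Transfer-orbit speed at r₂: v_p = √[μ(2/r₂ − 1/a_t)] = 3.5569 km/s.
Second burn Δv₂ = |v₂ − v_p| = 0.8022 km/s.
Δv = Δv₁ + Δv₂ = 0.5207 + 0.8022 = 1.323 km/s.

Δv = 1.32 km/s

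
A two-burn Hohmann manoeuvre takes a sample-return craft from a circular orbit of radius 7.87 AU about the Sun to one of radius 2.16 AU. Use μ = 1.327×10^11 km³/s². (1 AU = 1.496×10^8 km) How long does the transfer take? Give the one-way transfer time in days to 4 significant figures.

In km: r₁ = 7.87 × 1.496×10^8 = 1.177352×10^9 km; r₂ = 2.16 × 1.496×10^8 = 3.23136×10^8 km.
Transfer-ellipse semi-major axis a_t = (r₁ + r₂)/2 = (1.177352×10^9 + 3.23136×10^8)/2 = 7.50244×10^8 km.
By Kepler's third law the transfer-orbit period is T = 2π√(a_t³/μ), so t = T/2 = 1.772×10^8 s.
Converting: 1.772×10^8 s ÷ 86400 s/day = 2051 days.

t = 2051 days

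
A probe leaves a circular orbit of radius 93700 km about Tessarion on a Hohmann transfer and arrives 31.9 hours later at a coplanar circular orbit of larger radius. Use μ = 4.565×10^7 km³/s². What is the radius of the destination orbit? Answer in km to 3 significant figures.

r₂ = 6.94×10^5 km

Transfer time t = 31.9 hours = 1.1484×10^5 s, and t = π√(a_t³/μ).
So a_t = (μ t²/π²)^(1/3) = (4.565×10^7 × (1.1484×10^5)² / π²)^(1/3) = 3.9365×10^5 km.
Since a_t = (r₁ + r₂)/2, r₂ = 2a_t − r₁ = 2×3.9365×10^5 − 93700 = 6.936×10^5 km.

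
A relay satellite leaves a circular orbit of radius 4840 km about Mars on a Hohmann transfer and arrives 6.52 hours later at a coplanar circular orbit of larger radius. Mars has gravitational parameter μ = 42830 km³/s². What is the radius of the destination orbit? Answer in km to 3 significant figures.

r₂ = 21900 km

Transfer time t = 6.52 hours = 23472 s, and t = π√(a_t³/μ).
So a_t = (μ t²/π²)^(1/3) = (42830 × (23472)² / π²)^(1/3) = 13372 km.
Since a_t = (r₁ + r₂)/2, r₂ = 2a_t − r₁ = 2×13372 − 4840 = 21904 km.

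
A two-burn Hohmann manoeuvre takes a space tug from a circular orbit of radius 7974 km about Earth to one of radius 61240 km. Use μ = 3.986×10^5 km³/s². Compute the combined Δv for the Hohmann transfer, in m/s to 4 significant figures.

Δv = 3662 m/s

Semi-major axis of the transfer orbit: a_t = (7974 + 61240)/2 = 34607 km.
At r₁ the circular-orbit speed is v₁ = √(μ/r₁) = 7.070 km/s.
On the transfer ellipse at r₁, vis-viva equation gives v_p = √[μ(2/r₁ − 1/a_t)] = 9.405 km/s.
First burn Δv₁ = |v_p − v₁| = 2.335 km/s.
Circular speed at r₂: v₂ = √(μ/r₂) = 2.5512 km/s.
Transfer-orbit speed at r₂: v_a = √[μ(2/r₂ − 1/a_t)] = 1.2246 km/s.
Second burn Δv₂ = |v₂ − v_a| = 1.327 km/s.
Δv = Δv₁ + Δv₂ = 2.335 + 1.327 = 3.662 km/s.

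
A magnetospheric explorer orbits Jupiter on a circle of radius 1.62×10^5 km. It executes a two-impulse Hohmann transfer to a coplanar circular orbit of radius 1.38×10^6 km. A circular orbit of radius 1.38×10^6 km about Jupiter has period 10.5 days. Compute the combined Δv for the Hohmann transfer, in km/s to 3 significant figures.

From Kepler's third law T² = 4π²r³/μ at r = 1.38×10^6 km, T = 10.5 days = 10.5 × 86400 s = 9.072×10^5 s: μ = 4π²r³/T² = 1.26064×10^8 km³/s².
The Hohmann ellipse has a_t = (r₁ + r₂)/2 = 7.710×10^5 km.
At r₁ the circular-orbit speed is v₁ = √(μ/r₁) = 27.896 km/s.
Transfer-orbit speed at r₁ (vis-viva equation): v_p = √[μ(2/r₁ − 1/a_t)] = 37.321 km/s.
First burn Δv₁ = |v_p − v₁| = 9.425 km/s.
Circular speed at r₂: v₂ = √(μ/r₂) = 9.558 km/s.
Transfer-orbit speed at r₂: v_a = √[μ(2/r₂ − 1/a_t)] = 4.381 km/s.
Second burn Δv₂ = |v₂ − v_a| = 5.177 km/s.
Δv = Δv₁ + Δv₂ = 9.425 + 5.177 = 14.60 km/s.

Δv = 14.6 km/s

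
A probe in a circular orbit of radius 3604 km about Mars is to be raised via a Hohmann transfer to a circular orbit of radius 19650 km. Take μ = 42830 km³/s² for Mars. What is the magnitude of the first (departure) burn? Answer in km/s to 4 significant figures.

Δv₁ = 1.034 km/s

Transfer-ellipse semi-major axis a_t = (r₁ + r₂)/2 = (3604 + 19650)/2 = 11627 km.
Circular speed at r = 3604 km: v_c = √(μ/r) = 3.4473 km/s.
Vis-viva on the transfer ellipse at r = 3604 km gives v_t = √[μ(2/r − 1/a_t)] = 4.4816 km/s.
Δv₁ = |v_t − v_c| = |4.4816 − 3.4473| = 1.034 km/s.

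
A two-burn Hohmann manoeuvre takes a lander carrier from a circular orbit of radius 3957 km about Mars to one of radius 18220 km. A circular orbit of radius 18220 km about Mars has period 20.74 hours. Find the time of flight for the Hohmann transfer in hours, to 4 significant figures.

t = 4.923 hours

From Kepler's third law T² = 4π²r³/μ at r = 18220 km, T = 20.74 hours = 20.74 × 3600 s = 74664 s: μ = 4π²r³/T² = 42833.4 km³/s².
The Hohmann ellipse has a_t = (r₁ + r₂)/2 = 11088.5 km.
Half the transfer-orbit period gives t = π√(a_t³/μ) = 17724 s.
Converting: 17724 s ÷ 3600 s/hour = 4.923 hours.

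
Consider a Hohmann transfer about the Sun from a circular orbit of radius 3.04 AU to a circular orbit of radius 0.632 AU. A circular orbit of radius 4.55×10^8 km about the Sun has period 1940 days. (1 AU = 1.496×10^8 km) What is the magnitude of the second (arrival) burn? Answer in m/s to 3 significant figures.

Δv₂ = 10700 m/s

From Kepler's third law T² = 4π²r³/μ at r = 4.55×10^8 km, T = 1940 days = 1940 × 86400 s = 1.67616×10^8 s: μ = 4π²r³/T² = 1.32362×10^11 km³/s².
In km: r₁ = 3.04 × 1.496×10^8 = 4.54784×10^8 km; r₂ = 0.632 × 1.496×10^8 = 9.45472×10^7 km.
Semi-major axis of the transfer orbit: a_t = (4.54784×10^8 + 9.45472×10^7)/2 = 2.746656×10^8 km.
Circular speed at r = 9.45472×10^7 km: v_c = √(μ/r) = 37.42 km/s.
Vis-viva on the transfer ellipse at r = 9.45472×10^7 km gives v_t = √[μ(2/r − 1/a_t)] = 48.15 km/s.
Δv₂ = |v_t − v_c| = |48.15 − 37.42| = 10.73 km/s.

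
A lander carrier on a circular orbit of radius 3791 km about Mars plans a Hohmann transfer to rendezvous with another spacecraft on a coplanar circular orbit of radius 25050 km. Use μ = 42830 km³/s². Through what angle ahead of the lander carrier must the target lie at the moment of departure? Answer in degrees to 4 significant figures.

Semi-major axis of the transfer orbit: a_t = (3791 + 25050)/2 = 14420.5 km.
Transfer time t = π√(a_t³/μ) = 26287 s.
Target angular speed ω₂ = √(μ/r₂³) = 5.2199×10^-5 rad/s.
Angle swept by the target during transfer: ω₂·t = 1.3722 rad = 78.62°.
The lander carrier traverses 180° on the transfer ellipse, so the target must lead by 180° − 78.62° = 101.4°.

φ = 101.4°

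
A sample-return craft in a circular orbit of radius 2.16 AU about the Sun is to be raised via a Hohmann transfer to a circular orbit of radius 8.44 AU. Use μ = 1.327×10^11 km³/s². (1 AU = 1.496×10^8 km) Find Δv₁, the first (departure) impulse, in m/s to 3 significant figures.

Δv₁ = 5310 m/s

In km: r₁ = 2.16 × 1.496×10^8 = 3.23136×10^8 km; r₂ = 8.44 × 1.496×10^8 = 1.262624×10^9 km.
Transfer-ellipse semi-major axis a_t = (r₁ + r₂)/2 = (3.23136×10^8 + 1.262624×10^9)/2 = 7.9288×10^8 km.
On the circular orbit at r = 3.23136×10^8 km, v_c = √(μ/r) = 20.265 km/s.
Vis-viva on the transfer ellipse at r = 3.23136×10^8 km gives v_t = √[μ(2/r − 1/a_t)] = 25.573 km/s.
Δv₁ = |v_t − v_c| = |25.573 − 20.265| = 5.308 km/s.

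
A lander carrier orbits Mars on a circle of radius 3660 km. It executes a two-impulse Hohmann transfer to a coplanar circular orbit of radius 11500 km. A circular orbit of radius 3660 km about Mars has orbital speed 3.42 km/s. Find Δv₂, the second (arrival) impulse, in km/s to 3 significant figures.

Δv₂ = 0.589 km/s

From the circular-orbit relation v² = μ/r at r = 3660 km: μ = v²r = (3.42)² × 3660 = 42808.8 km³/s².
The Hohmann ellipse has a_t = (r₁ + r₂)/2 = 7580 km.
Circular speed at r = 11500 km: v_c = √(μ/r) = 1.9294 km/s.
Transfer-orbit speed at the same r (vis-viva, a = a_t): v_t = √[μ(2/r − 1/a_t)] = 1.3407 km/s.
Δv₂ = |v_t − v_c| = |1.3407 − 1.9294| = 0.5887 km/s.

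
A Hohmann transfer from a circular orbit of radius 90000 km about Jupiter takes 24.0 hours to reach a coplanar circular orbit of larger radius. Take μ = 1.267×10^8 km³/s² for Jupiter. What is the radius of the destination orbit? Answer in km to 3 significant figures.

r₂ = 8.25×10^5 km

Transfer time t = 24.0 hours = 86400 s, and t = π√(a_t³/μ).
So a_t = (μ t²/π²)^(1/3) = (1.267×10^8 × (86400)² / π²)^(1/3) = 4.5762×10^5 km.
Since a_t = (r₁ + r₂)/2, r₂ = 2a_t − r₁ = 2×4.5762×10^5 − 90000 = 8.2524×10^5 km.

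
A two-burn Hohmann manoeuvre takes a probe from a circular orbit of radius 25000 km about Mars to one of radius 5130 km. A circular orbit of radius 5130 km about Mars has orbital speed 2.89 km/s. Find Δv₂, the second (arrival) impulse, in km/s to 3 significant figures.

From the circular-orbit relation v² = μ/r at r = 5130 km: μ = v²r = (2.89)² × 5130 = 42846.3 km³/s².
Semi-major axis of the transfer orbit: a_t = (25000 + 5130)/2 = 15065 km.
Circular speed at r = 5130 km: v_c = √(μ/r) = 2.8900 km/s.
Transfer-orbit speed at the same r (vis-viva, a = a_t): v_t = √[μ(2/r − 1/a_t)] = 3.7229 km/s.
Δv₂ = |v_t − v_c| = |3.7229 − 2.8900| = 0.8329 km/s.

Δv₂ = 0.833 km/s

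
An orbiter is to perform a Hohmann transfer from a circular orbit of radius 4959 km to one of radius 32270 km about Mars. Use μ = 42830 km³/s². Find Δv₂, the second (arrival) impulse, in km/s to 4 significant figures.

Transfer-ellipse semi-major axis a_t = (r₁ + r₂)/2 = (4959 + 32270)/2 = 18614.5 km.
Circular speed at r = 32270 km: v_c = √(μ/r) = 1.152 km/s.
Vis-viva on the transfer ellipse at r = 32270 km gives v_t = √[μ(2/r − 1/a_t)] = 0.5946 km/s.
Δv₂ = |v_t − v_c| = |0.5946 − 1.152| = 0.5574 km/s.

Δv₂ = 0.5574 km/s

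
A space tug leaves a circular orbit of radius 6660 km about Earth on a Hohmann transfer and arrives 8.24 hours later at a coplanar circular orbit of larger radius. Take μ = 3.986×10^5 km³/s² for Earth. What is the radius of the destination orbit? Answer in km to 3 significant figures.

Transfer time t = 8.24 hours = 29664 s, and t = π√(a_t³/μ).
So a_t = (μ t²/π²)^(1/3) = (3.986×10^5 × (29664)² / π²)^(1/3) = 32878 km.
Since a_t = (r₁ + r₂)/2, r₂ = 2a_t − r₁ = 2×32878 − 6660 = 59096 km.

r₂ = 59100 km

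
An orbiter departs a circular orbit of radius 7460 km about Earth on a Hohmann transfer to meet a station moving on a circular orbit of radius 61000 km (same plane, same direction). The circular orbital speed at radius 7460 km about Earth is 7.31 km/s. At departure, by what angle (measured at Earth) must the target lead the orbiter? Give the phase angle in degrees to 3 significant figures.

From the circular-orbit relation v² = μ/r at r = 7460 km: μ = v²r = (7.31)² × 7460 = 3.98633×10^5 km³/s².
Semi-major axis of the transfer orbit: a_t = (7460 + 61000)/2 = 34230 km.
Transfer time t = π√(a_t³/μ) = 31510 s.
Target angular speed ω₂ = √(μ/r₂³) = 4.191×10^-5 rad/s.
Angle swept by the target during transfer: ω₂·t = 1.3206 rad = 75.66°.
Arrival is 180° from departure on the ellipse, so φ = 180° − 75.66° = 104°.

φ = 104°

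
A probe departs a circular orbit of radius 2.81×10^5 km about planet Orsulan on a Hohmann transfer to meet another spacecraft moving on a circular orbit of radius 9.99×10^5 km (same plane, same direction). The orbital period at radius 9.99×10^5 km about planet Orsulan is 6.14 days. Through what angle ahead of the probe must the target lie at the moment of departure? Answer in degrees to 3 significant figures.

φ = 87.7°

From Kepler's third law T² = 4π²r³/μ at r = 9.99×10^5 km, T = 6.14 days = 6.14 × 86400 s = 5.30496×10^5 s: μ = 4π²r³/T² = 1.39860×10^8 km³/s².
Semi-major axis of the transfer orbit: a_t = (2.810×10^5 + 9.990×10^5)/2 = 6.400×10^5 km.
Transfer time t = π√(a_t³/μ) = 1.3601×10^5 s.
Target angular speed ω₂ = √(μ/r₂³) = 1.1844×10^-5 rad/s.
Angle swept by the target during transfer: ω₂·t = 1.611 rad = 92.30°.
The probe traverses 180° on the transfer ellipse, so the target must lead by 180° − 92.30° = 87.7°.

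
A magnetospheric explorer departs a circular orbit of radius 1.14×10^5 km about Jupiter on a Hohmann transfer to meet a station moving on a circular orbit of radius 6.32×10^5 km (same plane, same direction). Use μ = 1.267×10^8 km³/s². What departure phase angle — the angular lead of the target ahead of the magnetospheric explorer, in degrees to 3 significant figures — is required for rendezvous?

φ = 98.4°

Transfer-ellipse semi-major axis a_t = (r₁ + r₂)/2 = (1.140×10^5 + 6.320×10^5)/2 = 3.730×10^5 km.
Transfer time t = π√(a_t³/μ) = 63581 s.
Target angular speed ω₂ = √(μ/r₂³) = 2.2403×10^-5 rad/s.
Angle swept by the target during transfer: ω₂·t = 1.4244 rad = 81.61°.
The magnetospheric explorer traverses 180° on the transfer ellipse, so the target must lead by 180° − 81.61° = 98.4°.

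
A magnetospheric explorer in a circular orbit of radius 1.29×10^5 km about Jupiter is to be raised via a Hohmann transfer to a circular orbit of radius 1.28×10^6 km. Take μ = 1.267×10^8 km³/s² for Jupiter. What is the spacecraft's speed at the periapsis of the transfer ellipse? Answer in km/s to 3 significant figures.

v = 42.2 km/s

The Hohmann ellipse has a_t = (r₁ + r₂)/2 = 7.045×10^5 km.
The periapsis of the transfer ellipse is at r = 1.290×10^5 km.
From the vis-viva equation, v = √[μ(2/r − 1/a_t)] = 42.24 km/s.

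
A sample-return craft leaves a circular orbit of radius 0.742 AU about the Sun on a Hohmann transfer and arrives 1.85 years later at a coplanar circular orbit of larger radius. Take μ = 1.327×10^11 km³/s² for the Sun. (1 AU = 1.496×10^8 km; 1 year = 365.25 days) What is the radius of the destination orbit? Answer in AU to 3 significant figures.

In km: r₁ = 0.742 × 1.496×10^8 = 1.110032×10^8 km.
Transfer time t = 1.85 years × 365.25 × 86400 s = 5.838156×10^7 s, and t = π√(a_t³/μ).
So a_t = (μ t²/π²)^(1/3) = (1.327×10^11 × (5.838156×10^7)² / π²)^(1/3) = 3.5786×10^8 km.
Since a_t = (r₁ + r₂)/2, r₂ = 2a_t − r₁ = 2×3.5786×10^8 − 1.110032×10^8 = 6.047168×10^8 km.
In AU: r₂ = 6.047168×10^8 / 1.496×10^8 = 4.04 AU.

r₂ = 4.04 AU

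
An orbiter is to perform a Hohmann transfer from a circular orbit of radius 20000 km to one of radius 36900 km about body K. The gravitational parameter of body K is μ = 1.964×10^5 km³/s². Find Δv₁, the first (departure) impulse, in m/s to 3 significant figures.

Δv₁ = 435 m/s

Transfer-ellipse semi-major axis a_t = (r₁ + r₂)/2 = (20000 + 36900)/2 = 28450 km.
On the circular orbit at r = 20000 km, v_c = √(μ/r) = 3.13369 km/s.
Transfer-orbit speed at the same r (vis-viva, a = a_t): v_t = √[μ(2/r − 1/a_t)] = 3.56885 km/s.
Δv₁ = |v_t − v_c| = |3.56885 − 3.13369| = 0.4352 km/s.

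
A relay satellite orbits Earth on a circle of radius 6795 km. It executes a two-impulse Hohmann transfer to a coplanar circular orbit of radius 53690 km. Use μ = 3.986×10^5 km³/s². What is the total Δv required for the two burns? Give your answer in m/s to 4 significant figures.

Transfer-ellipse semi-major axis a_t = (r₁ + r₂)/2 = (6795 + 53690)/2 = 30242.5 km.
Circular speed at r₁: v₁ = √(μ/r₁) = √(3.986×10^5/6795) = 7.6590 km/s.
Transfer-orbit speed at r₁ (vis-viva equation): v_p = √[μ(2/r₁ − 1/a_t)] = 10.205 km/s.
First burn Δv₁ = |v_p − v₁| = 2.546 km/s.
Circular speed at r₂: v₂ = √(μ/r₂) = 2.725 km/s.
Transfer-orbit speed at r₂: v_a = √[μ(2/r₂ − 1/a_t)] = 1.292 km/s.
Second burn Δv₂ = |v₂ − v_a| = 1.433 km/s.
Δv = Δv₁ + Δv₂ = 2.546 + 1.433 = 3.979 km/s.

Δv = 3979 m/s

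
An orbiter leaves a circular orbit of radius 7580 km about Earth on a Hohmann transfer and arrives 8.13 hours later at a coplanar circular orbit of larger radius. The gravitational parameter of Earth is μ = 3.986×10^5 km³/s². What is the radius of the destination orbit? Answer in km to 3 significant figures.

Transfer time t = 8.13 hours = 29268 s, and t = π√(a_t³/μ).
So a_t = (μ t²/π²)^(1/3) = (3.986×10^5 × (29268)² / π²)^(1/3) = 32584 km.
Since a_t = (r₁ + r₂)/2, r₂ = 2a_t − r₁ = 2×32584 − 7580 = 57588 km.

r₂ = 57600 km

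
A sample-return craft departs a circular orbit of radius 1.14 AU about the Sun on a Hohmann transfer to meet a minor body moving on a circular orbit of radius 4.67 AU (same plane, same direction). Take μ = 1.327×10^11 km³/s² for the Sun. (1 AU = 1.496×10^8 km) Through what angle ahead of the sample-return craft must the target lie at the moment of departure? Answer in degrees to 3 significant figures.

In km: r₁ = 1.14 × 1.496×10^8 = 1.70544×10^8 km; r₂ = 4.67 × 1.496×10^8 = 6.98632×10^8 km.
The Hohmann ellipse has a_t = (r₁ + r₂)/2 = 4.34588×10^8 km.
Transfer time t = π√(a_t³/μ) = 7.8132×10^7 s.
The target's mean motion on its circular orbit is ω₂ = √(μ/r₂³) = 1.9727×10^-8 rad/s.
Angle swept by the target during transfer: ω₂·t = 1.5413 rad = 88.31°.
The sample-return craft traverses 180° on the transfer ellipse, so the target must lead by 180° − 88.31° = 91.7°.

φ = 91.7°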